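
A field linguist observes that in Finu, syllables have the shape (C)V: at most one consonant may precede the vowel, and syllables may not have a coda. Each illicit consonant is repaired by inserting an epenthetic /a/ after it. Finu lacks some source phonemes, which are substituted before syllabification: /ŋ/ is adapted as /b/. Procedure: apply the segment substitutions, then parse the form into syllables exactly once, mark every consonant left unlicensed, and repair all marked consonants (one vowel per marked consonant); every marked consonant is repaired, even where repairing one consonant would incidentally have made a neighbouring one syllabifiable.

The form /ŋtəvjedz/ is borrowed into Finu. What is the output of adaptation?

Substitution: /ŋ/ → /b/, giving /btəvjedz/.
The consonants /b/, /v/, /d/, /z/ cannot be parsed into a legal (C)V syllable (no codas are permitted; onsets are limited to one consonant).
Epenthesis after each stranded consonant: /b/ → /ba/, /v/ → /va/, /d/ → /da/, /z/ → /za/.

batəvajedaza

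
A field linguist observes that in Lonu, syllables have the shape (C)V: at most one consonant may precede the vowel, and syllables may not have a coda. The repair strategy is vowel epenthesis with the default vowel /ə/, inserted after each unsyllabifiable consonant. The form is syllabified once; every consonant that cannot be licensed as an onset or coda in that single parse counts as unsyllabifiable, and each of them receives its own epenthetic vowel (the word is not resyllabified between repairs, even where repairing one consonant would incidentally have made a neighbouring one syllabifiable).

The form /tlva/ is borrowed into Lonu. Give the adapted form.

tələva

Syllabifying with onset maximization leaves /t/, /l/ stranded (no codas are permitted; onsets are limited to one consonant).
Each unlicensed consonant becomes the onset of a new syllable: /t/ → /tə/, /l/ → /lə/.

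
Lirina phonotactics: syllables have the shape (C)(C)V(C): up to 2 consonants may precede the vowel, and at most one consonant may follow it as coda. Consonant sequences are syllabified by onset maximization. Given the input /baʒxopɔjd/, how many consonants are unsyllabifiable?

1

Syllabifying with onset maximization leaves /d/ stranded (at most one coda consonant is licensed; onsets may contain at most 2 consonants).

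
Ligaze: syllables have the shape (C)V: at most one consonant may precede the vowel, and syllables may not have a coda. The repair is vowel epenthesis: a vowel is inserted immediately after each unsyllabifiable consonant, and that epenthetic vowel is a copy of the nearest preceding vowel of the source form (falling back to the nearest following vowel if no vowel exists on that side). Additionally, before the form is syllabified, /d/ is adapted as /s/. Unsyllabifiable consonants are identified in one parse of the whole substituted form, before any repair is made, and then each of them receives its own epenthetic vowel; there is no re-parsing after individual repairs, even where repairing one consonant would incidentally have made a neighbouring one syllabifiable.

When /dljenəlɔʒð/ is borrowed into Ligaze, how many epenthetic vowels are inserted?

4

After substitution the input is /sljenəlɔʒð/.
The unsyllabifiable consonants are /s/, /l/, /ʒ/, /ð/; each receives one epenthetic vowel.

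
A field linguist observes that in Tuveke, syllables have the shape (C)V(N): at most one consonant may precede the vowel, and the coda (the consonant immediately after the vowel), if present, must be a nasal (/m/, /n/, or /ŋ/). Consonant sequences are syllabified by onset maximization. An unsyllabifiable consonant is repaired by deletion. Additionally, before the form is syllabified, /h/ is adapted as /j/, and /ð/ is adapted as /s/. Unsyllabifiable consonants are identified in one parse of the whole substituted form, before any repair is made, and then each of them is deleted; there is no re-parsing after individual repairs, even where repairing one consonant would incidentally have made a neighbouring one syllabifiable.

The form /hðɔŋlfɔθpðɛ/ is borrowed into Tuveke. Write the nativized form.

sɔŋfɔsɛ

Substitution: /h/ → /j/, /ð/ → /s/, giving /jsɔŋlfɔθpsɛ/.
The consonants /j/, /l/, /θ/, /p/ cannot be parsed into a legal (C)V(N) syllable (only a nasal (/m/, /n/, or /ŋ/) is licensed in coda position; onsets are limited to one consonant).
Deleting the stranded consonants removes /j/, /l/, /θ/, /p/.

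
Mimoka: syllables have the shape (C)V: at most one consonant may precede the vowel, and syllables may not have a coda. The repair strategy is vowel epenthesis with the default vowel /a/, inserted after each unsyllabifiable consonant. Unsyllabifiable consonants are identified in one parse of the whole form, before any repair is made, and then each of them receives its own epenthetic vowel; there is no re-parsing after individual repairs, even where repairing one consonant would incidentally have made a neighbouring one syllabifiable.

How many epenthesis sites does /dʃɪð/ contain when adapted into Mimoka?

The unsyllabifiable consonants are /d/, /ð/; each receives one epenthetic vowel.

2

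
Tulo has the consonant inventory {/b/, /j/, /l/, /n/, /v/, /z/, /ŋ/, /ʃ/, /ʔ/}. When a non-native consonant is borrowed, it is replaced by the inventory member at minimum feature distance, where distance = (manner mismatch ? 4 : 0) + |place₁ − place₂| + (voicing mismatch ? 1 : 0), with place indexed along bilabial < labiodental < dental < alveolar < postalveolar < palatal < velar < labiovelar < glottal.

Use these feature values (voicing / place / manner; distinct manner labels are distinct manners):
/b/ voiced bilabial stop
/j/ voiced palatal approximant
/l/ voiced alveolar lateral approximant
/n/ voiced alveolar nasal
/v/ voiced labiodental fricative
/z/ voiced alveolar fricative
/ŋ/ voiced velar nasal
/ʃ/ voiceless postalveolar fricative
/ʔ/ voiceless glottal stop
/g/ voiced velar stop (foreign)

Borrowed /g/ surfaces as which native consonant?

ʔ

/ʔ/ is closest: same manner (stop), place distance 2 (velar→glottal), voicing differs (+1); total 3. Next closest is /ŋ/ at distance 4.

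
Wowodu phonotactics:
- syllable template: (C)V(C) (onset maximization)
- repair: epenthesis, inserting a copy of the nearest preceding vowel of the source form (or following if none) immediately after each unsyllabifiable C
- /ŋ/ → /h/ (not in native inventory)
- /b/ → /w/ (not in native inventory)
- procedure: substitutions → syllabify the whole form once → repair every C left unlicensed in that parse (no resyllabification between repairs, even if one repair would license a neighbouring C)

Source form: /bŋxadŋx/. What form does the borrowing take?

Substitution: /b/ → /w/, /ŋ/ → /h/, giving /whxadhx/.
The consonants /w/, /h/, /h/, /x/ cannot be parsed into a legal (C)V(C) syllable (at most one coda consonant is licensed; onsets are limited to one consonant).
Epenthesis after each stranded consonant: /w/ → /wa/, /h/ → /ha/, /h/ → /ha/, /x/ → /xa/.

wahaxadhaxa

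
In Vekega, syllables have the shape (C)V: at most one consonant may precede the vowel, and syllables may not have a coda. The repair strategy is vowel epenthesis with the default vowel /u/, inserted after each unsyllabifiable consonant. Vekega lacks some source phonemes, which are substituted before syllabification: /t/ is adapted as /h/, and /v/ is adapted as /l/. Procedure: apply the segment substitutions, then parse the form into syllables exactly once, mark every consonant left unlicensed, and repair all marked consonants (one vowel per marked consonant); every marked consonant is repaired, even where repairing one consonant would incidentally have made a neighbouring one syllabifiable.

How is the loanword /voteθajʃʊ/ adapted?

loheθajuʃʊ

Substitution: /v/ → /l/, /t/ → /h/, giving /loheθajʃʊ/.
The consonants /j/ cannot be parsed into a legal (C)V syllable (no codas are permitted; onsets are limited to one consonant).
Epenthesis after each stranded consonant: /j/ → /ju/.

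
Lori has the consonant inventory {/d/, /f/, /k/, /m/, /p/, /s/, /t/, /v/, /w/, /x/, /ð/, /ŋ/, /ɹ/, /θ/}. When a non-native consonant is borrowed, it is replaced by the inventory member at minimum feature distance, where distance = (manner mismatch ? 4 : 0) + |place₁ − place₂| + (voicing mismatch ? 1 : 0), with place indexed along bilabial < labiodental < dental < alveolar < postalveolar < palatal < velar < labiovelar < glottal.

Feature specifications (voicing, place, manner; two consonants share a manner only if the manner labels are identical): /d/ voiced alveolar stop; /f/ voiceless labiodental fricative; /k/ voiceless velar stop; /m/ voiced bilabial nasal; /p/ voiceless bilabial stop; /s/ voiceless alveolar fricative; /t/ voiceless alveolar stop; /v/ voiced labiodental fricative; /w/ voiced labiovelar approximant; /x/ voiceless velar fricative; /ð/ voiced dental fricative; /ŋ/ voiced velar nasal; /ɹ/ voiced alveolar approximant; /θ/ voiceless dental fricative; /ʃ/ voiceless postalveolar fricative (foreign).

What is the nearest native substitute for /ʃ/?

s

/s/ is closest: same manner (fricative), place distance 1 (postalveolar→alveolar), same voicing; total 1. Next closest is /x/ at distance 2.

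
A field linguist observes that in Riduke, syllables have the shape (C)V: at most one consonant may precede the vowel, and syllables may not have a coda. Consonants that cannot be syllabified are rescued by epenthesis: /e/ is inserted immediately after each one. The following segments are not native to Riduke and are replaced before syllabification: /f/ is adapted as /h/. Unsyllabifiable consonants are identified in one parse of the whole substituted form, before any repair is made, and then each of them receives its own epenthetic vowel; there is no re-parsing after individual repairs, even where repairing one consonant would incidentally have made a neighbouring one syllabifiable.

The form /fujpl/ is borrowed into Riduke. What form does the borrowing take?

hujepele

Substitution: /f/ → /h/, giving /hujpl/.
Syllabifying with onset maximization leaves /j/, /p/, /l/ stranded (no codas are permitted; onsets are limited to one consonant).
Inserting the epenthetic vowel yields /j/ → /je/, /p/ → /pe/, /l/ → /le/.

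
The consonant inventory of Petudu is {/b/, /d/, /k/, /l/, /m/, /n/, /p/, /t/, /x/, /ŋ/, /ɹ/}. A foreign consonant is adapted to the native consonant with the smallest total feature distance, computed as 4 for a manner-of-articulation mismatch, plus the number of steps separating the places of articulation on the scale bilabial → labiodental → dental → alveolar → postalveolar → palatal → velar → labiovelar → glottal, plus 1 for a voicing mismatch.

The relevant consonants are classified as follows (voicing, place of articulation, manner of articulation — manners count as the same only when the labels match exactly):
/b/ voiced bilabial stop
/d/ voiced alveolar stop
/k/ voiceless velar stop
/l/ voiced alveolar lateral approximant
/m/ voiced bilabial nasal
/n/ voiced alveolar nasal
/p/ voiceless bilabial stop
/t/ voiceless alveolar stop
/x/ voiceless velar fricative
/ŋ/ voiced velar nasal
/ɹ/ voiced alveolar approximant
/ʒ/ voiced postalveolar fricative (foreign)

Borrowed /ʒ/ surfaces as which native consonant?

x

/x/ is closest: same manner (fricative), place distance 2 (postalveolar→velar), voicing differs (+1); total 3. Next closest is /d/ at distance 5.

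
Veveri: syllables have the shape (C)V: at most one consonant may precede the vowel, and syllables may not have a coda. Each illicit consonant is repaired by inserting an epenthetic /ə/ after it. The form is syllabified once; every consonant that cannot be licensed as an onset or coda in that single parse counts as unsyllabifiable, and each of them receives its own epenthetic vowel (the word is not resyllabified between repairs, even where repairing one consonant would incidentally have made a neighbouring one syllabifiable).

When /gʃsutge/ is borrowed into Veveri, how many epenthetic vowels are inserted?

3

The unsyllabifiable consonants are /g/, /ʃ/, /t/; each receives one epenthetic vowel.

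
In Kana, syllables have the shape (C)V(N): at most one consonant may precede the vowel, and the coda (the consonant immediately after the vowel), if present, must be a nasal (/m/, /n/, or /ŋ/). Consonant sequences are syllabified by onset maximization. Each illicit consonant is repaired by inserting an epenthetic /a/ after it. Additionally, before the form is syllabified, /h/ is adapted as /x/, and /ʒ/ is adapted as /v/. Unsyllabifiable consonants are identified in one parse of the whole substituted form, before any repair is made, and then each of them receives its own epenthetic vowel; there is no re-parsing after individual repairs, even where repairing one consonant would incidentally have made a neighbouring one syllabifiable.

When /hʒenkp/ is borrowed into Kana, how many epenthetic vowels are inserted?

3

After substitution the input is /xvenkp/.
The unsyllabifiable consonants are /x/, /k/, /p/; each receives one epenthetic vowel.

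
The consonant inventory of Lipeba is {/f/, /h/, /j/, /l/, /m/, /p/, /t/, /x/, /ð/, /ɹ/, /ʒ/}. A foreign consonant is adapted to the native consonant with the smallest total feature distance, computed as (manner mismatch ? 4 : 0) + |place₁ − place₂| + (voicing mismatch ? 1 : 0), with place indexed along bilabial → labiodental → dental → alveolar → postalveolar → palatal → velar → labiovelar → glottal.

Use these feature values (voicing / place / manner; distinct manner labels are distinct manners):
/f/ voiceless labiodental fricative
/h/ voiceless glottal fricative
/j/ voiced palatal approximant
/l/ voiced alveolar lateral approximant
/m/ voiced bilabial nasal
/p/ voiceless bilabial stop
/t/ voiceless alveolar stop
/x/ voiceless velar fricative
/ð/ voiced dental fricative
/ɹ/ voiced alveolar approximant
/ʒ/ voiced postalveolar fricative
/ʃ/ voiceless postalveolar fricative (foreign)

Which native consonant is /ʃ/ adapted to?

/ʒ/ is closest: same manner (fricative), place distance 0 (postalveolar→postalveolar), voicing differs (+1); total 1. Next closest is /x/ at distance 2.

ʒ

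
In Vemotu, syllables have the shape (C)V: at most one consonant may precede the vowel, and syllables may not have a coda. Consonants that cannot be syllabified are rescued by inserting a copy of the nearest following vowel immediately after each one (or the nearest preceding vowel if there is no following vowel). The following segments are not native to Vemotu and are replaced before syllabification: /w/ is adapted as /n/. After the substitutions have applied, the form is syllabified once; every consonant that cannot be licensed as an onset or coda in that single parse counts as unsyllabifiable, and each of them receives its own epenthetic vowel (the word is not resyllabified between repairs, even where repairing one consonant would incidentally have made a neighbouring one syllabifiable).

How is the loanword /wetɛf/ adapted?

Substitution: /w/ → /n/, giving /netɛf/.
The consonants /f/ cannot be parsed into a legal (C)V syllable (no codas are permitted; onsets are limited to one consonant).
Each unlicensed consonant becomes the onset of a new syllable: /f/ → /fɛ/.

netɛfɛ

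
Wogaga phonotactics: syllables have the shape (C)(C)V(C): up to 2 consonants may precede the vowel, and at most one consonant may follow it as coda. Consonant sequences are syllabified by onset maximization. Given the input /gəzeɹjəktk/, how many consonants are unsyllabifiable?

The consonants /t/, /k/ cannot be parsed into a legal (C)(C)V(C) syllable (at most one coda consonant is licensed; onsets may contain at most 2 consonants).

2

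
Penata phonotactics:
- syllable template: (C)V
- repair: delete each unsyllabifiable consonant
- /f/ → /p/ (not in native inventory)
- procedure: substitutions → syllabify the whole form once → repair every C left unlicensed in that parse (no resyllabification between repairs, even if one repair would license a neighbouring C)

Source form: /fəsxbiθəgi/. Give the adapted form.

pəbiθəgi

Substitution: /f/ → /p/, giving /pəsxbiθəgi/.
Syllabifying with onset maximization leaves /s/, /x/ stranded (no codas are permitted; onsets are limited to one consonant).
Deletion applies to /s/, /x/.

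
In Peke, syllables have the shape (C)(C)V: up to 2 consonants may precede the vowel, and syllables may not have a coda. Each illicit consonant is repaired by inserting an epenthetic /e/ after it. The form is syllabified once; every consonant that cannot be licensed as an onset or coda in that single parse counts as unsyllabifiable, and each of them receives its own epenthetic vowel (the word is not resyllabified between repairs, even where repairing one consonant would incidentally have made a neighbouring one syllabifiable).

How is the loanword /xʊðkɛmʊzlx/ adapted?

xʊðkɛmʊzelexe

The consonants /z/, /l/, /x/ cannot be parsed into a legal (C)(C)V syllable (no codas are permitted; onsets may contain at most 2 consonants).
Inserting the epenthetic vowel yields /z/ → /ze/, /l/ → /le/, /x/ → /xe/.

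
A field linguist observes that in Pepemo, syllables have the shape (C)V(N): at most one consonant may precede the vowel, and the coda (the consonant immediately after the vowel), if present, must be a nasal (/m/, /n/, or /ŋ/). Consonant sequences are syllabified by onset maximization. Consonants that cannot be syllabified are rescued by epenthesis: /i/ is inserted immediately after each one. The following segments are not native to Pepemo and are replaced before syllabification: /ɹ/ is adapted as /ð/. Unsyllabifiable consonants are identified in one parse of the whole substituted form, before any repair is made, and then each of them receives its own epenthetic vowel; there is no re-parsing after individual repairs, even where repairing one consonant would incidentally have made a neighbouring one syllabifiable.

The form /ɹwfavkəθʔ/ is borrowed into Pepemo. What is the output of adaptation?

ðiwifavikəθiʔi

Substitution: /ɹ/ → /ð/, giving /ðwfavkəθʔ/.
The consonants /ð/, /w/, /v/, /θ/, /ʔ/ cannot be parsed into a legal (C)V(N) syllable (only a nasal (/m/, /n/, or /ŋ/) is licensed in coda position; onsets are limited to one consonant).
Epenthesis after each stranded consonant: /ð/ → /ði/, /w/ → /wi/, /v/ → /vi/, /θ/ → /θi/, /ʔ/ → /ʔi/.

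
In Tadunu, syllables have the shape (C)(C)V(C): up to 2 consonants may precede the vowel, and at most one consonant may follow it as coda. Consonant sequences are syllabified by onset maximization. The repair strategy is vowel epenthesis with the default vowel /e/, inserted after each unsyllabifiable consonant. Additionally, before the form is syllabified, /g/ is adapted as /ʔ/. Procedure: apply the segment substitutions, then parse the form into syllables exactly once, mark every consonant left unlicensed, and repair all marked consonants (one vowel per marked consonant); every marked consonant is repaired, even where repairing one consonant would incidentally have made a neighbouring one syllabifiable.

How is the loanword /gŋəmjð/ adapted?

Substitution: /g/ → /ʔ/, giving /ʔŋəmjð/.
Syllabifying with onset maximization leaves /j/, /ð/ stranded (at most one coda consonant is licensed; onsets may contain at most 2 consonants).
Each unlicensed consonant becomes the onset of a new syllable: /j/ → /je/, /ð/ → /ðe/.

ʔŋəmjeðe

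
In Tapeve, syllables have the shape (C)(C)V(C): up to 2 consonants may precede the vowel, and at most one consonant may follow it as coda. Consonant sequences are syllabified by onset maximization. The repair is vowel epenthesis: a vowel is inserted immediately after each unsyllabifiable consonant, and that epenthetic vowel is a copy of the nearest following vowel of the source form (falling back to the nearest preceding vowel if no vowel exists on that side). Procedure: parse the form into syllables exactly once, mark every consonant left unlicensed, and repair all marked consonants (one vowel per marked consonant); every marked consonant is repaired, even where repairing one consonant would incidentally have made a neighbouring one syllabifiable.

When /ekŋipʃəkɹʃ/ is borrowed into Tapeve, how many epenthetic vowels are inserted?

The unsyllabifiable consonants are /ɹ/, /ʃ/; each receives one epenthetic vowel.

2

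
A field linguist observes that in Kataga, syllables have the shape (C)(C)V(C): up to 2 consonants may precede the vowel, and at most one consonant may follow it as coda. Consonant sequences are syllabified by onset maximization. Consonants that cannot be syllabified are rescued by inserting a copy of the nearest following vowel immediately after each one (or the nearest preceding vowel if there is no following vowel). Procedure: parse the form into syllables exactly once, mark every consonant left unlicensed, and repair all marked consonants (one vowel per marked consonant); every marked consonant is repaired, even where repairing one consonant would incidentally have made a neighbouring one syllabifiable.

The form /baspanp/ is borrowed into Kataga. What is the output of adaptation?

baspanpa

The consonants /p/ cannot be parsed into a legal (C)(C)V(C) syllable (at most one coda consonant is licensed; onsets may contain at most 2 consonants).
Epenthesis after each stranded consonant: /p/ → /pa/.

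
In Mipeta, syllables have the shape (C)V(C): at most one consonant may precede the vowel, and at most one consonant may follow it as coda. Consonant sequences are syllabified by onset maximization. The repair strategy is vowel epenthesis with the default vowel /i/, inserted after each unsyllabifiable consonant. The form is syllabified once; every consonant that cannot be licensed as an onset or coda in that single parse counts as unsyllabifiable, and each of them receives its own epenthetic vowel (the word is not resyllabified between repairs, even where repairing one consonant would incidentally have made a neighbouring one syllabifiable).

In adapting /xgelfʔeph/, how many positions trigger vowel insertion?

3

The unsyllabifiable consonants are /x/, /f/, /h/; each receives one epenthetic vowel.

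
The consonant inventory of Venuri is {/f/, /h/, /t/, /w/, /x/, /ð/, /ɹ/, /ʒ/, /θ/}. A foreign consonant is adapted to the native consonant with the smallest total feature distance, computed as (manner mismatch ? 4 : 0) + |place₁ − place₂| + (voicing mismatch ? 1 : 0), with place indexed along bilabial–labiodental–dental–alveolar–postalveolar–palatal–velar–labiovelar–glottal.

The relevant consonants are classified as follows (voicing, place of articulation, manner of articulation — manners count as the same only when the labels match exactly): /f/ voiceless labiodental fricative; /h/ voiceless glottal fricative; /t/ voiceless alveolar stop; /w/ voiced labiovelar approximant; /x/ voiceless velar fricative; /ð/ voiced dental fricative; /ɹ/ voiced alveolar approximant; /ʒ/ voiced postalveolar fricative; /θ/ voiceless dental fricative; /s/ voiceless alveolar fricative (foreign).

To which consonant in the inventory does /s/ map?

θ

/θ/ is closest: same manner (fricative), place distance 1 (alveolar→dental), same voicing; total 1. Next closest is /f/ at distance 2.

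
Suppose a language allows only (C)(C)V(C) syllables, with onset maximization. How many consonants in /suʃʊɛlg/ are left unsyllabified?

1

Syllabifying with onset maximization leaves /g/ stranded (at most one coda consonant is licensed; onsets may contain at most 2 consonants).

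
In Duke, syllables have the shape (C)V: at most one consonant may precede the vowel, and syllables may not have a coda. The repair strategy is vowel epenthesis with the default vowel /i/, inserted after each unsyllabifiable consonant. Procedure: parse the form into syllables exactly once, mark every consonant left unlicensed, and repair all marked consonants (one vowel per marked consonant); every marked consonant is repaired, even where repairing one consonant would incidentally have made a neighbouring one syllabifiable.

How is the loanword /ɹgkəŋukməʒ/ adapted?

ɹigikəŋukiməʒi

Under (C)V, the unsyllabifiable consonants are /ɹ/, /g/, /k/, /ʒ/ (no codas are permitted; onsets are limited to one consonant).
Each unlicensed consonant becomes the onset of a new syllable: /ɹ/ → /ɹi/, /g/ → /gi/, /k/ → /ki/, /ʒ/ → /ʒi/.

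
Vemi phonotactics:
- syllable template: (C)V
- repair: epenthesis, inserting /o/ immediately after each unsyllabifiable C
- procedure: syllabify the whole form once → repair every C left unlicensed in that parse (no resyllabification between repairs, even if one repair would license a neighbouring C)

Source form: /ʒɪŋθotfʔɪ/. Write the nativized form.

Syllabifying with onset maximization leaves /ŋ/, /t/, /f/ stranded (no codas are permitted; onsets are limited to one consonant).
Each unlicensed consonant becomes the onset of a new syllable: /ŋ/ → /ŋo/, /t/ → /to/, /f/ → /fo/.

ʒɪŋoθotofoʔɪ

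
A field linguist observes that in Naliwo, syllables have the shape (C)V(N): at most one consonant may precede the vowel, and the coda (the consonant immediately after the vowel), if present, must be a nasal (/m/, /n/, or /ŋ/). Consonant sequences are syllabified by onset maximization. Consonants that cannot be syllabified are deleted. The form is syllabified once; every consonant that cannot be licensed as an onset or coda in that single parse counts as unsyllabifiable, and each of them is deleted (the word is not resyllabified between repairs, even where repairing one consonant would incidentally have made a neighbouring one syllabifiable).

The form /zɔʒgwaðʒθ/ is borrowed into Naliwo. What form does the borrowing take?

zɔwa

The consonants /ʒ/, /g/, /ð/, /ʒ/, /θ/ cannot be parsed into a legal (C)V(N) syllable (only a nasal (/m/, /n/, or /ŋ/) is licensed in coda position; onsets are limited to one consonant).
Each unlicensed consonant is deleted: /ʒ/, /g/, /ð/, /ʒ/, /θ/.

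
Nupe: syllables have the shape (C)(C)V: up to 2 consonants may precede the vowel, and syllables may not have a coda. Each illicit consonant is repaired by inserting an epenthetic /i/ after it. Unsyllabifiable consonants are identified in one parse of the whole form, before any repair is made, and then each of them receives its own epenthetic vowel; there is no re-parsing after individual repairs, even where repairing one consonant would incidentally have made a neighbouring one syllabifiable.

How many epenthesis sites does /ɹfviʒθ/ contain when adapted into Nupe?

3

The unsyllabifiable consonants are /ɹ/, /ʒ/, /θ/; each receives one epenthetic vowel.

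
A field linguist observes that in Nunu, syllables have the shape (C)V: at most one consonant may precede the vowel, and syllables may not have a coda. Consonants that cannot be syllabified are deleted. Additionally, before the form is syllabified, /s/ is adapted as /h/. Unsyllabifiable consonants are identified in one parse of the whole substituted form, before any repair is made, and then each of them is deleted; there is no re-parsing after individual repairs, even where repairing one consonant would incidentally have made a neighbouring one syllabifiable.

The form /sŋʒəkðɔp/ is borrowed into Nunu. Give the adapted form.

ʒəðɔ

Substitution: /s/ → /h/, giving /hŋʒəkðɔp/.
The consonants /h/, /ŋ/, /k/, /p/ cannot be parsed into a legal (C)V syllable (no codas are permitted; onsets are limited to one consonant).
Each unlicensed consonant is deleted: /h/, /ŋ/, /k/, /p/.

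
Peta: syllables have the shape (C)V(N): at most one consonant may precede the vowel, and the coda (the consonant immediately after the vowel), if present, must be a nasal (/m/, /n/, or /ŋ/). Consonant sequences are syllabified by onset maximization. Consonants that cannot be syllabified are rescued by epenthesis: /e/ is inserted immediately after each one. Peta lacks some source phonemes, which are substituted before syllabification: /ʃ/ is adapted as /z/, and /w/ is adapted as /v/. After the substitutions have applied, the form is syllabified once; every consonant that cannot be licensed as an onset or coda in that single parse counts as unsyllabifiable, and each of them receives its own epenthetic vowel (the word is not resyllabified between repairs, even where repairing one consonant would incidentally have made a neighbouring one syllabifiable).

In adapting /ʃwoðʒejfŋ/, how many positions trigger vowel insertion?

After substitution the input is /zvoðʒejfŋ/.
The unsyllabifiable consonants are /z/, /ð/, /j/, /f/, /ŋ/; each receives one epenthetic vowel.

5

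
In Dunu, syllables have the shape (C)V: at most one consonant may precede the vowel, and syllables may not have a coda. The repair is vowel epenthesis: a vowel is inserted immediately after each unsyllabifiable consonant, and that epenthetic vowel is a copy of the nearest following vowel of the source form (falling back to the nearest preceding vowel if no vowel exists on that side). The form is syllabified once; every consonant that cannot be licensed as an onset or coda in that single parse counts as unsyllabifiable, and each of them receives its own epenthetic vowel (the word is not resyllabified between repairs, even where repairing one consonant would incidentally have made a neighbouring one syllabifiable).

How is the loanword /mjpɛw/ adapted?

Syllabifying with onset maximization leaves /m/, /j/, /w/ stranded (no codas are permitted; onsets are limited to one consonant).
Epenthesis after each stranded consonant: /m/ → /mɛ/, /j/ → /jɛ/, /w/ → /wɛ/.

mɛjɛpɛwɛ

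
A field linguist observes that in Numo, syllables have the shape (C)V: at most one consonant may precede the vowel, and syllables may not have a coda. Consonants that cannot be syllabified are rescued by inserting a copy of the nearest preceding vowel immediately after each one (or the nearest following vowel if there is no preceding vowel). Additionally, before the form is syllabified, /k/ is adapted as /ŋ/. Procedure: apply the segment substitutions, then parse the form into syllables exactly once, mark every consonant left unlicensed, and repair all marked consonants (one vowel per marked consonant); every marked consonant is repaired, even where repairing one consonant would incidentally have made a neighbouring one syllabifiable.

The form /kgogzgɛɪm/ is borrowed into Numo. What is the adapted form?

Substitution: /k/ → /ŋ/, giving /ŋgogzgɛɪm/.
The consonants /ŋ/, /g/, /z/, /m/ cannot be parsed into a legal (C)V syllable (no codas are permitted; onsets are limited to one consonant).
Epenthesis after each stranded consonant: /ŋ/ → /ŋo/, /g/ → /go/, /z/ → /zo/, /m/ → /mɪ/.

ŋogogozogɛɪmɪ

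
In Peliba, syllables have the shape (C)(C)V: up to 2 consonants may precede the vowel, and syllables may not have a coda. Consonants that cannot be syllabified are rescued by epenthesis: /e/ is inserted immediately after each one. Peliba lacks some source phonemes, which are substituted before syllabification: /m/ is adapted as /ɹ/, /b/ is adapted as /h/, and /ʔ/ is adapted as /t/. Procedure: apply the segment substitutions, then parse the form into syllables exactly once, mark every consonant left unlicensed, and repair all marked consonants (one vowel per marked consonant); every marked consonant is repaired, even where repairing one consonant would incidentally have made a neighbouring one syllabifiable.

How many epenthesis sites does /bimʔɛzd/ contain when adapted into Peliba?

2

After substitution the input is /hiɹtɛzd/.
The unsyllabifiable consonants are /z/, /d/; each receives one epenthetic vowel.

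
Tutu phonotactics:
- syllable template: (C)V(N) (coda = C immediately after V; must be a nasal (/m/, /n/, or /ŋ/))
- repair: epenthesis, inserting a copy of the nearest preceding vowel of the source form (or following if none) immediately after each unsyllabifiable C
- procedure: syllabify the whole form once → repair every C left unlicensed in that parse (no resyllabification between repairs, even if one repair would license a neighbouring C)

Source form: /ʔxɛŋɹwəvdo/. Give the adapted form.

ʔɛxɛŋɹɛwəvədo

The consonants /ʔ/, /ɹ/, /v/ cannot be parsed into a legal (C)V(N) syllable (only a nasal (/m/, /n/, or /ŋ/) is licensed in coda position; onsets are limited to one consonant).
Inserting the epenthetic vowel yields /ʔ/ → /ʔɛ/, /ɹ/ → /ɹɛ/, /v/ → /və/.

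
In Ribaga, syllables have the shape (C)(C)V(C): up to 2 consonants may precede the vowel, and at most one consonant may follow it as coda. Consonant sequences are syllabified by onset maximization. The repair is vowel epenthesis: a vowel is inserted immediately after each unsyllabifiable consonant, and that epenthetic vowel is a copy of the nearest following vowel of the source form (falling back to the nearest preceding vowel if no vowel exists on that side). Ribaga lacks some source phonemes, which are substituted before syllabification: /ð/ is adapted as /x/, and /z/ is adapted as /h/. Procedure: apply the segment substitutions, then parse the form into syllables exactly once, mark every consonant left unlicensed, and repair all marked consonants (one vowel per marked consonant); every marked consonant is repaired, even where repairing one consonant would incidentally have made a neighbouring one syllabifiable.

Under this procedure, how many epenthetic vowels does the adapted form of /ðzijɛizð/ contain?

After substitution the input is /xhijɛihx/.
The unsyllabifiable consonants are /x/; each receives one epenthetic vowel.

1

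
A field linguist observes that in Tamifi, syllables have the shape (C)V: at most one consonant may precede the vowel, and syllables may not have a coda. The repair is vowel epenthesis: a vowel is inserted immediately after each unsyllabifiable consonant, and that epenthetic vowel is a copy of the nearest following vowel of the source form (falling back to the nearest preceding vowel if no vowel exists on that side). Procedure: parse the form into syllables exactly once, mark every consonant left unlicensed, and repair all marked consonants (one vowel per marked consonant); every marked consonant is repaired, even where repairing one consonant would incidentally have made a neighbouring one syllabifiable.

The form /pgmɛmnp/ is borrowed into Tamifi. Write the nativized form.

The consonants /p/, /g/, /m/, /n/, /p/ cannot be parsed into a legal (C)V syllable (no codas are permitted; onsets are limited to one consonant).
Epenthesis after each stranded consonant: /p/ → /pɛ/, /g/ → /gɛ/, /m/ → /mɛ/, /n/ → /nɛ/, /p/ → /pɛ/.

pɛgɛmɛmɛnɛpɛ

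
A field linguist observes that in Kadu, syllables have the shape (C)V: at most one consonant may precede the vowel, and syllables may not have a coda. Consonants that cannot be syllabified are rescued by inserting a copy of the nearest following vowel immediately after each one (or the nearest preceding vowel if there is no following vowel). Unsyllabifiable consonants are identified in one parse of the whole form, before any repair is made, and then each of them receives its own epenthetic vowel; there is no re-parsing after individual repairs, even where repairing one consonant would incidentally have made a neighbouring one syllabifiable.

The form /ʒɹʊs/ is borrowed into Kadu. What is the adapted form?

ʒʊɹʊsʊ

Syllabifying with onset maximization leaves /ʒ/, /s/ stranded (no codas are permitted; onsets are limited to one consonant).
Inserting the epenthetic vowel yields /ʒ/ → /ʒʊ/, /s/ → /sʊ/.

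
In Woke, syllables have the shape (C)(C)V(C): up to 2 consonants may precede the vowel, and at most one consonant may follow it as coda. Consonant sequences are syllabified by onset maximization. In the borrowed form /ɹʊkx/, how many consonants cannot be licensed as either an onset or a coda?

Syllabifying with onset maximization leaves /x/ stranded (at most one coda consonant is licensed; onsets may contain at most 2 consonants).

1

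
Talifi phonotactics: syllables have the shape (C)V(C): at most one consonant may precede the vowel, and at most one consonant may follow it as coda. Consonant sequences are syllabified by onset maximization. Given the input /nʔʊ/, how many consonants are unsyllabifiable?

1

The consonants /n/ cannot be parsed into a legal (C)V(C) syllable (at most one coda consonant is licensed; onsets are limited to one consonant).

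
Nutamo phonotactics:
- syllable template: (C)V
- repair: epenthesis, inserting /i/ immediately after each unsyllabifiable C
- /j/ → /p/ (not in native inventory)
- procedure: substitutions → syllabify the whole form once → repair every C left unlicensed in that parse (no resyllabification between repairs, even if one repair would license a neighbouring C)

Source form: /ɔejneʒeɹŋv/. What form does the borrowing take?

ɔepineʒeɹiŋivi

Substitution: /j/ → /p/, giving /ɔepneʒeɹŋv/.
Syllabifying with onset maximization leaves /p/, /ɹ/, /ŋ/, /v/ stranded (no codas are permitted; onsets are limited to one consonant).
Epenthesis after each stranded consonant: /p/ → /pi/, /ɹ/ → /ɹi/, /ŋ/ → /ŋi/, /v/ → /vi/.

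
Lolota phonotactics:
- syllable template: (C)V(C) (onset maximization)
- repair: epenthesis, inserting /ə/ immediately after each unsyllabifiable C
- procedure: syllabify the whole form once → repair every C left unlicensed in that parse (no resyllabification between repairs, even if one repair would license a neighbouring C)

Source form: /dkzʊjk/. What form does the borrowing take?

dəkəzʊjkə

The consonants /d/, /k/, /k/ cannot be parsed into a legal (C)V(C) syllable (at most one coda consonant is licensed; onsets are limited to one consonant).
Each unlicensed consonant becomes the onset of a new syllable: /d/ → /də/, /k/ → /kə/, /k/ → /kə/.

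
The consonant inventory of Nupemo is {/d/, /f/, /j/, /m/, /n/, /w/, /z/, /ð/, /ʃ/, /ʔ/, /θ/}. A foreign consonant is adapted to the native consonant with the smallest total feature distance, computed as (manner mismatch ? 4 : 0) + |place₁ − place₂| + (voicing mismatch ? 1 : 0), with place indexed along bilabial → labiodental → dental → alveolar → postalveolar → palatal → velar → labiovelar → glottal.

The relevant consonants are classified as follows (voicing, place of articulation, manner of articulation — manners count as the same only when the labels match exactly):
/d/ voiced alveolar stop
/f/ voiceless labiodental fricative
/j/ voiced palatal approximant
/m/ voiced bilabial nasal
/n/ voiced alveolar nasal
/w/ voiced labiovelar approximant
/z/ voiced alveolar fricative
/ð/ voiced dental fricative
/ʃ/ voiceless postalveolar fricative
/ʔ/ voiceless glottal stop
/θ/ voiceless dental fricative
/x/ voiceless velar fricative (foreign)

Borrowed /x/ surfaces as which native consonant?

/ʃ/ is closest: same manner (fricative), place distance 2 (velar→postalveolar), same voicing; total 2. Next closest is /z/ at distance 4.

ʃ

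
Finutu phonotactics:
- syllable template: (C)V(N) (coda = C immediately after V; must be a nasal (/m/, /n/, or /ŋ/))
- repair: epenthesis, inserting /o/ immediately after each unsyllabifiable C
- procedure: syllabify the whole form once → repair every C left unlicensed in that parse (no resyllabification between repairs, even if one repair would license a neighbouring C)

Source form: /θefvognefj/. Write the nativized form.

Syllabifying with onset maximization leaves /f/, /g/, /f/, /j/ stranded (only a nasal (/m/, /n/, or /ŋ/) is licensed in coda position; onsets are limited to one consonant).
Inserting the epenthetic vowel yields /f/ → /fo/, /g/ → /go/, /f/ → /fo/, /j/ → /jo/.

θefovogonefojo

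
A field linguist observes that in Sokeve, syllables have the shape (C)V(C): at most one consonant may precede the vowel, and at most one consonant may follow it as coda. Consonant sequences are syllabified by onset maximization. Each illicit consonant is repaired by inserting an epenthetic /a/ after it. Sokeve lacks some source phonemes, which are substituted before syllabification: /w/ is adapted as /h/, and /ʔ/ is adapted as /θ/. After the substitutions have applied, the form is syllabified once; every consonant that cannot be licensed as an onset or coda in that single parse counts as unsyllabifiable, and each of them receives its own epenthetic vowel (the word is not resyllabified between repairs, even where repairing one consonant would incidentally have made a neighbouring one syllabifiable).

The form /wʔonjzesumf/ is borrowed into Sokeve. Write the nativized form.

Substitution: /w/ → /h/, /ʔ/ → /θ/, giving /hθonjzesumf/.
Under (C)V(C), the unsyllabifiable consonants are /h/, /j/, /f/ (at most one coda consonant is licensed; onsets are limited to one consonant).
Each unlicensed consonant becomes the onset of a new syllable: /h/ → /ha/, /j/ → /ja/, /f/ → /fa/.

haθonjazesumfa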